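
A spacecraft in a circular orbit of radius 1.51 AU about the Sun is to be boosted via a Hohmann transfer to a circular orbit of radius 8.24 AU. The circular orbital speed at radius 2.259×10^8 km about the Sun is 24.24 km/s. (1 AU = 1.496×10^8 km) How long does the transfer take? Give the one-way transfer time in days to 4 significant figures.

From the circular-orbit relation v² = μ/r at r = 2.259×10^8 km: μ = v²r = (24.24)² × 2.259×10^8 = 1.32734×10^11 km³/s².
In km: r₁ = 1.51 × 1.496×10^8 = 2.25896×10^8 km; r₂ = 8.24 × 1.496×10^8 = 1.232704×10^9 km.
Transfer-ellipse semi-major axis a_t = (r₁ + r₂)/2 = (2.25896×10^8 + 1.232704×10^9)/2 = 7.293×10^8 km.
By Kepler's third law the transfer-orbit period is T = 2π√(a_t³/μ), so t = T/2 = 1.6983×10^8 s.
Converting: 1.6983×10^8 s ÷ 86400 s/day = 1966 days.

t = 1966 days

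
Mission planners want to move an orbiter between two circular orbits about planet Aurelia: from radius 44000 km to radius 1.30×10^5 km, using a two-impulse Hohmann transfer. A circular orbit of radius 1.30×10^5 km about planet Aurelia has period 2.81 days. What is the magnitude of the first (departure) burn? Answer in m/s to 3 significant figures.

Δv₁ = 1290 m/s

From Kepler's third law T² = 4π²r³/μ at r = 1.30×10^5 km, T = 2.81 days = 2.81 × 86400 s = 2.42784×10^5 s: μ = 4π²r³/T² = 1.47146×10^6 km³/s².
Semi-major axis of the transfer orbit: a_t = (44000 + 1.300×10^5)/2 = 87000 km.
Circular speed at r = 44000 km: v_c = √(μ/r) = 5.783 km/s.
Vis-viva on the transfer ellipse at r = 44000 km gives v_t = √[μ(2/r − 1/a_t)] = 7.069 km/s.
Δv₁ = |v_t − v_c| = |7.069 − 5.783| = 1.286 km/s.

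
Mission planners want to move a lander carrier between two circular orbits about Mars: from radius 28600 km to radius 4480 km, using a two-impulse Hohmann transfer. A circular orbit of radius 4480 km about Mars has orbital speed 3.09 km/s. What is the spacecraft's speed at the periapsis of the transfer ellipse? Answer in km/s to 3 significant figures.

From the circular-orbit relation v² = μ/r at r = 4480 km: μ = v²r = (3.09)² × 4480 = 42775.5 km³/s².
Semi-major axis of the transfer orbit: a_t = (28600 + 4480)/2 = 16540 km.
At periapsis, r = 4480 km.
Applying v² = μ(2/r − 1/a_t): v = 4.063 km/s.

v = 4.06 km/s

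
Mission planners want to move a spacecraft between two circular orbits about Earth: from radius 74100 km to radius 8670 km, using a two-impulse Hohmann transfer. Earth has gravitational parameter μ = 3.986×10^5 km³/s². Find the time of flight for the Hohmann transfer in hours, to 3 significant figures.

Semi-major axis of the transfer orbit: a_t = (74100 + 8670)/2 = 41385 km.
Transfer time t = π√(a_t³/μ) = π√((41385)³ / 3.986×10^5) = 41890 s.
Converting: 41890 s ÷ 3600 s/hour = 11.6 hours.

t = 11.6 hours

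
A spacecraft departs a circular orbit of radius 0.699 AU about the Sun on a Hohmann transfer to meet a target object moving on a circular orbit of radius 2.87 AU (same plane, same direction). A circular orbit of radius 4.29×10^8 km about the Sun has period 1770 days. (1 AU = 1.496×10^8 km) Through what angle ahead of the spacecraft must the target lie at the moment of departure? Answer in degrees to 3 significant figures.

φ = 91.7°

From Kepler's third law T² = 4π²r³/μ at r = 4.29×10^8 km, T = 1770 days = 1770 × 86400 s = 1.52928×10^8 s: μ = 4π²r³/T² = 1.33278×10^11 km³/s².
In km: r₁ = 0.699 × 1.496×10^8 = 1.045704×10^8 km; r₂ = 2.87 × 1.496×10^8 = 4.29352×10^8 km.
The Hohmann ellipse has a_t = (r₁ + r₂)/2 = 2.669612×10^8 km.
The half-period of the transfer ellipse is t = π√(a_t³/μ) = 3.7536×10^7 s.
Target angular speed ω₂ = √(μ/r₂³) = 4.1035×10^-8 rad/s.
Angle swept by the target during transfer: ω₂·t = 1.54029 rad = 88.252°.
Arrival is 180° from departure on the ellipse, so φ = 180° − 88.252° = 91.7°.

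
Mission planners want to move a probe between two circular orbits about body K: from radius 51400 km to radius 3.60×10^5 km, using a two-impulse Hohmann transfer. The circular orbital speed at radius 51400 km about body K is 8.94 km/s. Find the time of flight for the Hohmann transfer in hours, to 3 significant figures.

From the circular-orbit relation v² = μ/r at r = 51400 km: μ = v²r = (8.94)² × 51400 = 4.10807×10^6 km³/s².
The Hohmann ellipse has a_t = (r₁ + r₂)/2 = 2.057×10^5 km.
Half the transfer-orbit period gives t = π√(a_t³/μ) = 1.446×10^5 s.
Converting: 1.446×10^5 s ÷ 3600 s/hour = 40.2 hours.

t = 40.2 hours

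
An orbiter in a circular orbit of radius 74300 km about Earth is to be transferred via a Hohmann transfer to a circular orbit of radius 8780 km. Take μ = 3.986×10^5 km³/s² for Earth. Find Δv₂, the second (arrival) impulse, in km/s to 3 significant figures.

Semi-major axis of the transfer orbit: a_t = (74300 + 8780)/2 = 41540 km.
Circular speed at r = 8780 km: v_c = √(μ/r) = 6.738 km/s.
Transfer-orbit speed at the same r (vis-viva, a = a_t): v_t = √[μ(2/r − 1/a_t)] = 9.011 km/s.
Δv₂ = |v_t − v_c| = |9.011 − 6.738| = 2.273 km/s.

Δv₂ = 2.27 km/s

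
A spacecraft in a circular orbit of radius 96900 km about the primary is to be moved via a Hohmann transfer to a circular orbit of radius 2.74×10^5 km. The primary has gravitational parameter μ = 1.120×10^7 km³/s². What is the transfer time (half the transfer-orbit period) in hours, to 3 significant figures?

t = 20.8 hours

Semi-major axis of the transfer orbit: a_t = (96900 + 2.740×10^5)/2 = 1.8545×10^5 km.
Half the transfer-orbit period gives t = π√(a_t³/μ) = 74970 s.
Converting: 74970 s ÷ 3600 s/hour = 20.8 hours.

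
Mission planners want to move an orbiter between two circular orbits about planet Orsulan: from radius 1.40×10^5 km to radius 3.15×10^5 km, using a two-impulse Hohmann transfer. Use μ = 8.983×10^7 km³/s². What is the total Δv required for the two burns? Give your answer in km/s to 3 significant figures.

Δv = 8.12 km/s

Transfer-ellipse semi-major axis a_t = (r₁ + r₂)/2 = (1.400×10^5 + 3.150×10^5)/2 = 2.275×10^5 km.
At r₁ the circular-orbit speed is v₁ = √(μ/r₁) = 25.331 km/s.
Transfer-orbit speed at r₁ (v² = μ(2/r − 1/a)): v_p = √[μ(2/r₁ − 1/a_t)] = 29.807 km/s.
First burn Δv₁ = |v_p − v₁| = 4.476 km/s.
At r₂, v₂ = √(μ/r₂) = 16.89 km/s.
Transfer-orbit speed at r₂: v_a = √[μ(2/r₂ − 1/a_t)] = 13.25 km/s.
Second burn Δv₂ = |v₂ − v_a| = 3.640 km/s.
Total Δv = Δv₁ + Δv₂ = 8.116 km/s.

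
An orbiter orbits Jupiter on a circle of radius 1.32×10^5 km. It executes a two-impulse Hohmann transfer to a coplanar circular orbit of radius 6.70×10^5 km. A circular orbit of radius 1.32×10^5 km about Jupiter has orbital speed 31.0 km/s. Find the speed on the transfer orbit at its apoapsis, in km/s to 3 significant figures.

From the circular-orbit relation v² = μ/r at r = 1.32×10^5 km: μ = v²r = (31.0)² × 1.32×10^5 = 1.26852×10^8 km³/s².
Semi-major axis of the transfer orbit: a_t = (1.320×10^5 + 6.700×10^5)/2 = 4.010×10^5 km.
The apoapsis of the transfer ellipse is at r = 6.700×10^5 km.
Vis-viva: v = √[μ(2/r − 1/a_t)] = √[1.26852×10^8 × (2/6.700×10^5 − 1/4.010×10^5)] = 7.895 km/s.

v = 7.89 km/s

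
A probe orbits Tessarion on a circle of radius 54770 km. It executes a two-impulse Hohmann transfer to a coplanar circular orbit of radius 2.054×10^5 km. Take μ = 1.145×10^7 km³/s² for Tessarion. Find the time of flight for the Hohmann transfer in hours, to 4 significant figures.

Semi-major axis of the transfer orbit: a_t = (54770 + 2.054×10^5)/2 = 1.30085×10^5 km.
Half the transfer-orbit period gives t = π√(a_t³/μ) = 43560 s.
Converting: 43560 s ÷ 3600 s/hour = 12.10 hours.

t = 12.10 hours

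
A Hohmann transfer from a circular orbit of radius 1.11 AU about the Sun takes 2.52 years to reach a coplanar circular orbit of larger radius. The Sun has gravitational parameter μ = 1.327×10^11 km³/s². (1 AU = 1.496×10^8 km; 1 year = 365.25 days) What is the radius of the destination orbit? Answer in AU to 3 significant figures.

In km: r₁ = 1.11 × 1.496×10^8 = 1.66056×10^8 km.
Transfer time t = 2.52 years × 365.25 × 86400 s = 7.9525152×10^7 s, and t = π√(a_t³/μ).
So a_t = (μ t²/π²)^(1/3) = (1.327×10^11 × (7.9525152×10^7)² / π²)^(1/3) = 4.3974×10^8 km.
Since a_t = (r₁ + r₂)/2, r₂ = 2a_t − r₁ = 2×4.3974×10^8 − 1.66056×10^8 = 7.13424×10^8 km.
In AU: r₂ = 7.13424×10^8 / 1.496×10^8 = 4.77 AU.

r₂ = 4.77 AU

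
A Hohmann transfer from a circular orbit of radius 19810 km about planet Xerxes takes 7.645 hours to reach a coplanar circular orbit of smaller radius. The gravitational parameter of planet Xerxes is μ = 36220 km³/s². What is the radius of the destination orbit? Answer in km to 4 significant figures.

Transfer time t = 7.645 hours = 27522 s, and t = π√(a_t³/μ).
So a_t = (μ t²/π²)^(1/3) = (36220 × (27522)² / π²)^(1/3) = 14060.6 km.
Since a_t = (r₁ + r₂)/2, r₂ = 2a_t − r₁ = 2×14060.6 − 19810 = 8311.2 km.

r₂ = 8311 km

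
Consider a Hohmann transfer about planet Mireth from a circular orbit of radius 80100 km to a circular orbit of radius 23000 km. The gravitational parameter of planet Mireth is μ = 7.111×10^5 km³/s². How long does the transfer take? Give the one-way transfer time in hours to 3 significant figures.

The Hohmann ellipse has a_t = (r₁ + r₂)/2 = 51550 km.
By Kepler's third law the transfer-orbit period is T = 2π√(a_t³/μ), so t = T/2 = 43600 s.
Converting: 43600 s ÷ 3600 s/hour = 12.1 hours.

t = 12.1 hours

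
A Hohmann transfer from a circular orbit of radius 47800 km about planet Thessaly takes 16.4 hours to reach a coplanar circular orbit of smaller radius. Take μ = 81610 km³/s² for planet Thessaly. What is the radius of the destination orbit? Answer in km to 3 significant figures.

r₂ = 13500 km

Transfer time t = 16.4 hours = 59040 s, and t = π√(a_t³/μ).
So a_t = (μ t²/π²)^(1/3) = (81610 × (59040)² / π²)^(1/3) = 30660 km.
Since a_t = (r₁ + r₂)/2, r₂ = 2a_t − r₁ = 2×30660 − 47800 = 13520 km.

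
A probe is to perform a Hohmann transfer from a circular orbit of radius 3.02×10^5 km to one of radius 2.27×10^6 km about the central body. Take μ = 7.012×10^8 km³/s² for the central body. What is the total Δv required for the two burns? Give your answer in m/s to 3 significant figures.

Δv = 24900 m/s

The Hohmann ellipse has a_t = (r₁ + r₂)/2 = 1.286×10^6 km.
Circular speed at r₁: v₁ = √(μ/r₁) = √(7.012×10^8/3.020×10^5) = 48.19 km/s.
Transfer-orbit speed at r₁ (v² = μ(2/r − 1/a)): v_p = √[μ(2/r₁ − 1/a_t)] = 64.02 km/s.
First burn Δv₁ = |v_p − v₁| = 15.83 km/s.
At r₂, v₂ = √(μ/r₂) = 17.5755 km/s.
Transfer-orbit speed at r₂: v_a = √[μ(2/r₂ − 1/a_t)] = 8.51709 km/s.
Second burn Δv₂ = |v₂ − v_a| = 9.058 km/s.
Total Δv = Δv₁ + Δv₂ = 24.89 km/s.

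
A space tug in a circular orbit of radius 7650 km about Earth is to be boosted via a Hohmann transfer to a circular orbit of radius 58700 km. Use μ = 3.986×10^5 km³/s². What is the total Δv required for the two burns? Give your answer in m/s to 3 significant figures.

Δv = 3740 m/s

Transfer-ellipse semi-major axis a_t = (r₁ + r₂)/2 = (7650 + 58700)/2 = 33175 km.
Circular speed at r₁: v₁ = √(μ/r₁) = √(3.986×10^5/7650) = 7.21835 km/s.
Transfer-orbit speed at r₁ (vis-viva equation): v_p = √[μ(2/r₁ − 1/a_t)] = 9.60177 km/s.
First burn Δv₁ = |v_p − v₁| = 2.383 km/s.
At r₂, v₂ = √(μ/r₂) = 2.606 km/s.
Transfer-orbit speed at r₂: v_a = √[μ(2/r₂ − 1/a_t)] = 1.251 km/s.
Second burn Δv₂ = |v₂ − v_a| = 1.355 km/s.
Δv = Δv₁ + Δv₂ = 2.383 + 1.355 = 3.738 km/s.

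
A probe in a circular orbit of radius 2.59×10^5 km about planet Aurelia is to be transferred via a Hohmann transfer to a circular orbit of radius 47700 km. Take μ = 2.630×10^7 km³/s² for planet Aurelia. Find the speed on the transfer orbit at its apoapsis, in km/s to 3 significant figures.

v = 5.62 km/s

The Hohmann ellipse has a_t = (r₁ + r₂)/2 = 1.5335×10^5 km.
The apoapsis of the transfer ellipse is at r = 2.590×10^5 km.
From the vis-viva equation, v = √[μ(2/r − 1/a_t)] = 5.620 km/s.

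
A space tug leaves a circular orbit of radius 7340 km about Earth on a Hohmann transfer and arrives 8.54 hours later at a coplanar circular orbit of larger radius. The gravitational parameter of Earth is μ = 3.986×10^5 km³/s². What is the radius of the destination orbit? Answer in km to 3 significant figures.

Transfer time t = 8.54 hours = 30744 s, and t = π√(a_t³/μ).
So a_t = (μ t²/π²)^(1/3) = (3.986×10^5 × (30744)² / π²)^(1/3) = 33671 km.
Since a_t = (r₁ + r₂)/2, r₂ = 2a_t − r₁ = 2×33671 − 7340 = 60002 km.

r₂ = 60000 km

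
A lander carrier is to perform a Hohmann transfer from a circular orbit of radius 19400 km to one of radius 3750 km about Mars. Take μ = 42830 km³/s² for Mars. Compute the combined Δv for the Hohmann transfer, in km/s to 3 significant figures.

Δv = 1.64 km/s

The Hohmann ellipse has a_t = (r₁ + r₂)/2 = 11575 km.
At r₁ the circular-orbit speed is v₁ = √(μ/r₁) = 1.4858 km/s.
On the transfer ellipse at r₁, v² = μ(2/r − 1/a) gives v_a = √[μ(2/r₁ − 1/a_t)] = 0.84572 km/s.
First burn Δv₁ = |v_a − v₁| = 0.6401 km/s.
At r₂, v₂ = √(μ/r₂) = 3.3795 km/s.
Transfer-orbit speed at r₂: v_p = √[μ(2/r₂ − 1/a_t)] = 4.3752 km/s.
Second burn Δv₂ = |v₂ − v_p| = 0.9957 km/s.
Δv = Δv₁ + Δv₂ = 0.6401 + 0.9957 = 1.636 km/s.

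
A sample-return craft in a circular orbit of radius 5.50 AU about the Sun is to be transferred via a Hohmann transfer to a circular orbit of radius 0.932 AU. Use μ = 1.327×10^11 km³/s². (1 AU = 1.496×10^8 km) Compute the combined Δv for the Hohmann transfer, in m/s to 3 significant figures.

Δv = 15400 m/s

In km: r₁ = 5.50 × 1.496×10^8 = 8.228×10^8 km; r₂ = 0.932 × 1.496×10^8 = 1.394272×10^8 km.
Transfer-ellipse semi-major axis a_t = (r₁ + r₂)/2 = (8.228×10^8 + 1.394272×10^8)/2 = 4.811136×10^8 km.
Circular speed at r₁: v₁ = √(μ/r₁) = √(1.327×10^11/8.228×10^8) = 12.70 km/s.
Transfer-orbit speed at r₁ (vis-viva equation): v_a = √[μ(2/r₁ − 1/a_t)] = 6.837 km/s.
First burn Δv₁ = |v_a − v₁| = 5.863 km/s.
Circular speed at r₂: v₂ = √(μ/r₂) = 30.8505 km/s.
Transfer-orbit speed at r₂: v_p = √[μ(2/r₂ − 1/a_t)] = 40.3446 km/s.
Second burn Δv₂ = |v₂ − v_p| = 9.494 km/s.
Δv = Δv₁ + Δv₂ = 5.863 + 9.494 = 15.36 km/s.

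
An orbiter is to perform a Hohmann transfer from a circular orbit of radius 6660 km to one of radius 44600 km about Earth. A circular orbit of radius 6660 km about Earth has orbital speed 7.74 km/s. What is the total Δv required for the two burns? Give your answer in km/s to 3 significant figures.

Δv = 3.94 km/s

From the circular-orbit relation v² = μ/r at r = 6660 km: μ = v²r = (7.74)² × 6660 = 3.98985×10^5 km³/s².
Transfer-ellipse semi-major axis a_t = (r₁ + r₂)/2 = (6660 + 44600)/2 = 25630 km.
Circular speed at r₁: v₁ = √(μ/r₁) = √(3.98985×10^5/6660) = 7.740 km/s.
Transfer-orbit speed at r₁ (v² = μ(2/r − 1/a)): v_p = √[μ(2/r₁ − 1/a_t)] = 10.21 km/s.
First burn Δv₁ = |v_p − v₁| = 2.470 km/s.
Circular speed at r₂: v₂ = √(μ/r₂) = 2.991 km/s.
Transfer-orbit speed at r₂: v_a = √[μ(2/r₂ − 1/a_t)] = 1.525 km/s.
Second burn Δv₂ = |v₂ − v_a| = 1.466 km/s.
Total Δv = Δv₁ + Δv₂ = 3.936 km/s.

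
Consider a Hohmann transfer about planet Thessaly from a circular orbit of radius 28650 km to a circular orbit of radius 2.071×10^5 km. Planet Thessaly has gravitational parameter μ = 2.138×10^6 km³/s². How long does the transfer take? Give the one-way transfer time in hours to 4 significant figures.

Semi-major axis of the transfer orbit: a_t = (28650 + 2.071×10^5)/2 = 1.17875×10^5 km.
Transfer time t = π√(a_t³/μ) = π√((1.17875×10^5)³ / 2.138×10^6) = 86950 s.
Converting: 86950 s ÷ 3600 s/hour = 24.15 hours.

t = 24.15 hours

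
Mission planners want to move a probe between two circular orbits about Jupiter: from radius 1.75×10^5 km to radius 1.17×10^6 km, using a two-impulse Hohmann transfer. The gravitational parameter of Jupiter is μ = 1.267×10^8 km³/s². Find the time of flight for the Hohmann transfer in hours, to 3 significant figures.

Semi-major axis of the transfer orbit: a_t = (1.750×10^5 + 1.170×10^6)/2 = 6.725×10^5 km.
Transfer time t = π√(a_t³/μ) = π√((6.725×10^5)³ / 1.267×10^8) = 1.5392×10^5 s.
Converting: 1.5392×10^5 s ÷ 3600 s/hour = 42.8 hours.

t = 42.8 hours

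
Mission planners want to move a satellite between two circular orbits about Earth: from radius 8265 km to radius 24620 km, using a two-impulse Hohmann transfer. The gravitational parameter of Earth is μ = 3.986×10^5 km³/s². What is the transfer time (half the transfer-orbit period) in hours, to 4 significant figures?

t = 2.914 hours

The Hohmann ellipse has a_t = (r₁ + r₂)/2 = 16442.5 km.
By Kepler's third law the transfer-orbit period is T = 2π√(a_t³/μ), so t = T/2 = 10490 s.
Converting: 10490 s ÷ 3600 s/hour = 2.914 hours.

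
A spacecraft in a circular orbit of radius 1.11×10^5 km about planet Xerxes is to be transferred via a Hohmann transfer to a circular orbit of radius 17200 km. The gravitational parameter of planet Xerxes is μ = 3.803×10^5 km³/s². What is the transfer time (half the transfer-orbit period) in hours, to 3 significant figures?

t = 23.0 hours

Transfer-ellipse semi-major axis a_t = (r₁ + r₂)/2 = (1.110×10^5 + 17200)/2 = 64100 km.
Transfer time t = π√(a_t³/μ) = π√((64100)³ / 3.803×10^5) = 82670 s.
Converting: 82670 s ÷ 3600 s/hour = 23.0 hours.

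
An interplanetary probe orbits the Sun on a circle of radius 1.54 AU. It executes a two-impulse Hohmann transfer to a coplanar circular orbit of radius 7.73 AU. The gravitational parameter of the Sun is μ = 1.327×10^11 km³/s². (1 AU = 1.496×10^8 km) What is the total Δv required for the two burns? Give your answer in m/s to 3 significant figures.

In km: r₁ = 1.54 × 1.496×10^8 = 2.30384×10^8 km; r₂ = 7.73 × 1.496×10^8 = 1.156408×10^9 km.
Semi-major axis of the transfer orbit: a_t = (2.30384×10^8 + 1.156408×10^9)/2 = 6.93396×10^8 km.
Circular speed at r₁: v₁ = √(μ/r₁) = √(1.327×10^11/2.30384×10^8) = 24.000 km/s.
On the transfer ellipse at r₁, vis-viva equation gives v_p = √[μ(2/r₁ − 1/a_t)] = 30.994 km/s.
First burn Δv₁ = |v_p − v₁| = 6.994 km/s.
Circular speed at r₂: v₂ = √(μ/r₂) = 10.7122 km/s.
Transfer-orbit speed at r₂: v_a = √[μ(2/r₂ − 1/a_t)] = 6.17469 km/s.
Second burn Δv₂ = |v₂ − v_a| = 4.538 km/s.
Total Δv = Δv₁ + Δv₂ = 11.53 km/s.

Δv = 11500 m/s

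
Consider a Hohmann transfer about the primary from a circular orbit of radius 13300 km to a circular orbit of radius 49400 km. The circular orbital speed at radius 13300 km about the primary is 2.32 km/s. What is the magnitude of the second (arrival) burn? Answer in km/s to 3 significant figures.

From the circular-orbit relation v² = μ/r at r = 13300 km: μ = v²r = (2.32)² × 13300 = 71585.9 km³/s².
Transfer-ellipse semi-major axis a_t = (r₁ + r₂)/2 = (13300 + 49400)/2 = 31350 km.
Circular speed at r = 49400 km: v_c = √(μ/r) = 1.2038 km/s.
Vis-viva on the transfer ellipse at r = 49400 km gives v_t = √[μ(2/r − 1/a_t)] = 0.78407 km/s.
Δv₂ = |v_t − v_c| = |0.78407 − 1.2038| = 0.4197 km/s.

Δv₂ = 0.420 km/s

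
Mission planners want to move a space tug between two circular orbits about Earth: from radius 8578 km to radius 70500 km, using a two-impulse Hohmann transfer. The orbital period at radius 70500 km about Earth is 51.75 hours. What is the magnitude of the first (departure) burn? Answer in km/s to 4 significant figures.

From Kepler's third law T² = 4π²r³/μ at r = 70500 km, T = 51.75 hours = 51.75 × 3600 s = 1.863×10^5 s: μ = 4π²r³/T² = 3.98567×10^5 km³/s².
Semi-major axis of the transfer orbit: a_t = (8578 + 70500)/2 = 39539 km.
Circular speed at r = 8578 km: v_c = √(μ/r) = 6.816 km/s.
Transfer-orbit speed at the same r (vis-viva, a = a_t): v_t = √[μ(2/r − 1/a_t)] = 9.102 km/s.
Δv₁ = |v_t − v_c| = |9.102 − 6.816| = 2.286 km/s.

Δv₁ = 2.286 km/s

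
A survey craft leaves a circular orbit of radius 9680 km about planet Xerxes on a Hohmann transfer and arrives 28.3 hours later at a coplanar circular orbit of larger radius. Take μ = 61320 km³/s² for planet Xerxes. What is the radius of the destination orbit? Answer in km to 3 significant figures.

r₂ = 70500 km

Transfer time t = 28.3 hours = 1.0188×10^5 s, and t = π√(a_t³/μ).
So a_t = (μ t²/π²)^(1/3) = (61320 × (1.0188×10^5)² / π²)^(1/3) = 40101 km.
Since a_t = (r₁ + r₂)/2, r₂ = 2a_t − r₁ = 2×40101 − 9680 = 70522 km.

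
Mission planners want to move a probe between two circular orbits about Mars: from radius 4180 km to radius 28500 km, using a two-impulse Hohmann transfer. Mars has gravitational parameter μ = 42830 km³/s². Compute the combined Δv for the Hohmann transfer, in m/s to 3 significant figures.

The Hohmann ellipse has a_t = (r₁ + r₂)/2 = 16340 km.
At r₁ the circular-orbit speed is v₁ = √(μ/r₁) = 3.201 km/s.
Transfer-orbit speed at r₁ (vis-viva): v_p = √[μ(2/r₁ − 1/a_t)] = 4.227 km/s.
First burn Δv₁ = |v_p − v₁| = 1.026 km/s.
At r₂, v₂ = √(μ/r₂) = 1.2259 km/s.
Transfer-orbit speed at r₂: v_a = √[μ(2/r₂ − 1/a_t)] = 0.62003 km/s.
Second burn Δv₂ = |v₂ − v_a| = 0.6059 km/s.
Δv = Δv₁ + Δv₂ = 1.026 + 0.6059 = 1.632 km/s.

Δv = 1630 m/s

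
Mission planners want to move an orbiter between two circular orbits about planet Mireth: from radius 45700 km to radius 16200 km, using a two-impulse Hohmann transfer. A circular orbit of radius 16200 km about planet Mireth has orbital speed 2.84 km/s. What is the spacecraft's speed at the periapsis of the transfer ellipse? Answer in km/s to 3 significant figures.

v = 3.45 km/s

From the circular-orbit relation v² = μ/r at r = 16200 km: μ = v²r = (2.84)² × 16200 = 1.30663×10^5 km³/s².
Semi-major axis of the transfer orbit: a_t = (45700 + 16200)/2 = 30950 km.
At periapsis, r = 16200 km.
From the vis-viva equation, v = √[μ(2/r − 1/a_t)] = 3.451 km/s.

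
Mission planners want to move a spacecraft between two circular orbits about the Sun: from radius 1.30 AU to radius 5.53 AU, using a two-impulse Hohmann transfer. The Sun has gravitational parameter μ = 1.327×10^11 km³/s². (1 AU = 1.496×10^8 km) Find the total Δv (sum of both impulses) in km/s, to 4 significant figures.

Δv = 11.97 km/s

In km: r₁ = 1.30 × 1.496×10^8 = 1.9448×10^8 km; r₂ = 5.53 × 1.496×10^8 = 8.27288×10^8 km.
The Hohmann ellipse has a_t = (r₁ + r₂)/2 = 5.10884×10^8 km.
At r₁ the circular-orbit speed is v₁ = √(μ/r₁) = 26.121 km/s.
Transfer-orbit speed at r₁ (v² = μ(2/r − 1/a)): v_p = √[μ(2/r₁ − 1/a_t)] = 33.240 km/s.
First burn Δv₁ = |v_p − v₁| = 7.119 km/s.
At r₂, v₂ = √(μ/r₂) = 12.665 km/s.
Transfer-orbit speed at r₂: v_a = √[μ(2/r₂ − 1/a_t)] = 7.8142 km/s.
Second burn Δv₂ = |v₂ − v_a| = 4.851 km/s.
Total Δv = Δv₁ + Δv₂ = 11.97 km/s.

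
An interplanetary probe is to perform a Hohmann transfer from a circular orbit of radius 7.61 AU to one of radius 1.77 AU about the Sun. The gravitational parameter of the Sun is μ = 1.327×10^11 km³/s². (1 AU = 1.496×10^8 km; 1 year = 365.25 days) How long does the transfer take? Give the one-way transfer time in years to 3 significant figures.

In km: r₁ = 7.61 × 1.496×10^8 = 1.138456×10^9 km; r₂ = 1.77 × 1.496×10^8 = 2.64792×10^8 km.
Transfer-ellipse semi-major axis a_t = (r₁ + r₂)/2 = (1.138456×10^9 + 2.64792×10^8)/2 = 7.01624×10^8 km.
Half the transfer-orbit period gives t = π√(a_t³/μ) = 1.603×10^8 s.
Converting: 1.603×10^8 s ÷ 3.15576×10^7 s/year (365.25 × 86400) = 5.08 years.

t = 5.08 years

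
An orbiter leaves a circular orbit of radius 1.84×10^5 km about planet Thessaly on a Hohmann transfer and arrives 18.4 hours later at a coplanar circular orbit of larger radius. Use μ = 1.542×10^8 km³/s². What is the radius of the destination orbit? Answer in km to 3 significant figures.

Transfer time t = 18.4 hours = 66240 s, and t = π√(a_t³/μ).
So a_t = (μ t²/π²)^(1/3) = (1.542×10^8 × (66240)² / π²)^(1/3) = 4.0927×10^5 km.
Since a_t = (r₁ + r₂)/2, r₂ = 2a_t − r₁ = 2×4.0927×10^5 − 1.840×10^5 = 6.3454×10^5 km.

r₂ = 6.35×10^5 km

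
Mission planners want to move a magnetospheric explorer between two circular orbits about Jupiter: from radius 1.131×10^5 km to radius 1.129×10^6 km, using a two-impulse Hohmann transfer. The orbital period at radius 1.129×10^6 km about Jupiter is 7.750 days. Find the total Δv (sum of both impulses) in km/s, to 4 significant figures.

From Kepler's third law T² = 4π²r³/μ at r = 1.129×10^6 km, T = 7.750 days = 7.750 × 86400 s = 6.696×10^5 s: μ = 4π²r³/T² = 1.26710×10^8 km³/s².
Semi-major axis of the transfer orbit: a_t = (1.131×10^5 + 1.129×10^6)/2 = 6.2105×10^5 km.
At r₁ the circular-orbit speed is v₁ = √(μ/r₁) = 33.47 km/s.
On the transfer ellipse at r₁, vis-viva equation gives v_p = √[μ(2/r₁ − 1/a_t)] = 45.13 km/s.
First burn Δv₁ = |v_p − v₁| = 11.66 km/s.
Circular speed at r₂: v₂ = √(μ/r₂) = 10.594 km/s.
Transfer-orbit speed at r₂: v_a = √[μ(2/r₂ − 1/a_t)] = 4.5209 km/s.
Second burn Δv₂ = |v₂ − v_a| = 6.073 km/s.
Total Δv = Δv₁ + Δv₂ = 17.73 km/s.

Δv = 17.73 km/s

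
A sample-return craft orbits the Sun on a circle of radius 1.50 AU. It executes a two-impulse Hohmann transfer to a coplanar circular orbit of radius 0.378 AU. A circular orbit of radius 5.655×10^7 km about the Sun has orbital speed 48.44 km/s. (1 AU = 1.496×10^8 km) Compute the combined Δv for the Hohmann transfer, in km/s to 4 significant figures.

From the circular-orbit relation v² = μ/r at r = 5.655×10^7 km: μ = v²r = (48.44)² × 5.655×10^7 = 1.32691×10^11 km³/s².
In km: r₁ = 1.50 × 1.496×10^8 = 2.244×10^8 km; r₂ = 0.378 × 1.496×10^8 = 5.65488×10^7 km.
Transfer-ellipse semi-major axis a_t = (r₁ + r₂)/2 = (2.244×10^8 + 5.65488×10^7)/2 = 1.404744×10^8 km.
At r₁ the circular-orbit speed is v₁ = √(μ/r₁) = 24.317 km/s.
Transfer-orbit speed at r₁ (vis-viva equation): v_a = √[μ(2/r₁ − 1/a_t)] = 15.428 km/s.
First burn Δv₁ = |v_a − v₁| = 8.889 km/s.
Circular speed at r₂: v₂ = √(μ/r₂) = 48.44 km/s.
Transfer-orbit speed at r₂: v_p = √[μ(2/r₂ − 1/a_t)] = 61.22 km/s.
Second burn Δv₂ = |v₂ − v_p| = 12.78 km/s.
Δv = Δv₁ + Δv₂ = 8.889 + 12.78 = 21.67 km/s.

Δv = 21.67 km/s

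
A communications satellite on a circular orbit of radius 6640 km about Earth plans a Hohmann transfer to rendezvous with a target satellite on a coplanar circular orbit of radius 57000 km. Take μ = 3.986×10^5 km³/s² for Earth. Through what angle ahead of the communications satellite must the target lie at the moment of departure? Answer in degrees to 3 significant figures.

φ = 105°

Transfer-ellipse semi-major axis a_t = (r₁ + r₂)/2 = (6640 + 57000)/2 = 31820 km.
Transfer time t = π√(a_t³/μ) = 28244.34 s.
The target's mean motion on its circular orbit is ω₂ = √(μ/r₂³) = 4.639342×10^-5 rad/s.
Angle swept by the target during transfer: ω₂·t = 1.3104 rad = 75.08°.
The communications satellite traverses 180° on the transfer ellipse, so the target must lead by 180° − 75.08° = 105°.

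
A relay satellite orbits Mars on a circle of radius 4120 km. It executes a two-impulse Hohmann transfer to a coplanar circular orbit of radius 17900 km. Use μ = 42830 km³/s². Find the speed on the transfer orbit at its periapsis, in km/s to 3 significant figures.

Transfer-ellipse semi-major axis a_t = (r₁ + r₂)/2 = (4120 + 17900)/2 = 11010 km.
The periapsis of the transfer ellipse is at r = 4120 km.
From the vis-viva equation, v = √[μ(2/r − 1/a_t)] = 4.111 km/s.

v = 4.11 km/s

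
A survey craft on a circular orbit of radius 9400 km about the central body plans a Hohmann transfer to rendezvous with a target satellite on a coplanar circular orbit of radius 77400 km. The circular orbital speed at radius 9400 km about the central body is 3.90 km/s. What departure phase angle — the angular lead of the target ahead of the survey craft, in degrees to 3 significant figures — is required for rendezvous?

φ = 104°

From the circular-orbit relation v² = μ/r at r = 9400 km: μ = v²r = (3.90)² × 9400 = 1.42974×10^5 km³/s².
Semi-major axis of the transfer orbit: a_t = (9400 + 77400)/2 = 43400 km.
The half-period of the transfer ellipse is t = π√(a_t³/μ) = 75120 s.
Target angular speed ω₂ = √(μ/r₂³) = 1.756×10^-5 rad/s.
Angle swept by the target during transfer: ω₂·t = 1.3191 rad = 75.58°.
The survey craft traverses 180° on the transfer ellipse, so the target must lead by 180° − 75.58° = 104°.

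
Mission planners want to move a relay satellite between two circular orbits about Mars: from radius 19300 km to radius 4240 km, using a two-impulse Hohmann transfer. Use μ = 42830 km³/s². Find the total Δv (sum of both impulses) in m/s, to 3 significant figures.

Transfer-ellipse semi-major axis a_t = (r₁ + r₂)/2 = (19300 + 4240)/2 = 11770 km.
Circular speed at r₁: v₁ = √(μ/r₁) = √(42830/19300) = 1.4897 km/s.
Transfer-orbit speed at r₁ (vis-viva): v_a = √[μ(2/r₁ − 1/a_t)] = 0.89411 km/s.
First burn Δv₁ = |v_a − v₁| = 0.5956 km/s.
At r₂, v₂ = √(μ/r₂) = 3.1783 km/s.
Transfer-orbit speed at r₂: v_p = √[μ(2/r₂ − 1/a_t)] = 4.0699 km/s.
Second burn Δv₂ = |v₂ − v_p| = 0.8916 km/s.
Δv = Δv₁ + Δv₂ = 0.5956 + 0.8916 = 1.487 km/s.

Δv = 1490 m/s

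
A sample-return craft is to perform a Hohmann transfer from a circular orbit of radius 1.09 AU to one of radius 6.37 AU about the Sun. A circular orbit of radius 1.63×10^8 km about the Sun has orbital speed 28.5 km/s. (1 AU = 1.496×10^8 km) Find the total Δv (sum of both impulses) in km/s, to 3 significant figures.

From the circular-orbit relation v² = μ/r at r = 1.63×10^8 km: μ = v²r = (28.5)² × 1.63×10^8 = 1.32397×10^11 km³/s².
In km: r₁ = 1.09 × 1.496×10^8 = 1.63064×10^8 km; r₂ = 6.37 × 1.496×10^8 = 9.52952×10^8 km.
Semi-major axis of the transfer orbit: a_t = (1.63064×10^8 + 9.52952×10^8)/2 = 5.58008×10^8 km.
Circular speed at r₁: v₁ = √(μ/r₁) = √(1.32397×10^11/1.63064×10^8) = 28.494 km/s.
On the transfer ellipse at r₁, v² = μ(2/r − 1/a) gives v_p = √[μ(2/r₁ − 1/a_t)] = 37.237 km/s.
First burn Δv₁ = |v_p − v₁| = 8.743 km/s.
Circular speed at r₂: v₂ = √(μ/r₂) = 11.787 km/s.
Transfer-orbit speed at r₂: v_a = √[μ(2/r₂ − 1/a_t)] = 6.3718 km/s.
Second burn Δv₂ = |v₂ − v_a| = 5.415 km/s.
Δv = Δv₁ + Δv₂ = 8.743 + 5.415 = 14.16 km/s.

Δv = 14.2 km/s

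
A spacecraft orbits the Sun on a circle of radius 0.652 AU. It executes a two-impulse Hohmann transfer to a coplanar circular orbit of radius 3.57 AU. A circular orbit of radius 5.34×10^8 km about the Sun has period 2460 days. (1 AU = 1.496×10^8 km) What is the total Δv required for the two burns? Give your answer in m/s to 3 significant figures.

From Kepler's third law T² = 4π²r³/μ at r = 5.34×10^8 km, T = 2460 days = 2460 × 86400 s = 2.12544×10^8 s: μ = 4π²r³/T² = 1.33072×10^11 km³/s².
In km: r₁ = 0.652 × 1.496×10^8 = 9.75392×10^7 km; r₂ = 3.57 × 1.496×10^8 = 5.34072×10^8 km.
Semi-major axis of the transfer orbit: a_t = (9.75392×10^7 + 5.34072×10^8)/2 = 3.158056×10^8 km.
Circular speed at r₁: v₁ = √(μ/r₁) = √(1.33072×10^11/9.75392×10^7) = 36.936 km/s.
On the transfer ellipse at r₁, v² = μ(2/r − 1/a) gives v_p = √[μ(2/r₁ − 1/a_t)] = 48.033 km/s.
First burn Δv₁ = |v_p − v₁| = 11.10 km/s.
Circular speed at r₂: v₂ = √(μ/r₂) = 15.7849 km/s.
Transfer-orbit speed at r₂: v_a = √[μ(2/r₂ − 1/a_t)] = 8.77249 km/s.
Second burn Δv₂ = |v₂ − v_a| = 7.012 km/s.
Total Δv = Δv₁ + Δv₂ = 18.11 km/s.

Δv = 18100 m/s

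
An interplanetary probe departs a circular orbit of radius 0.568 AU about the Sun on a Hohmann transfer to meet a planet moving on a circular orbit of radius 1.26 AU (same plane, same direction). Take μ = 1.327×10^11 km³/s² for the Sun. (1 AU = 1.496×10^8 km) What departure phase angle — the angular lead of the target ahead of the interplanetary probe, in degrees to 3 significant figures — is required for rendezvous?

In km: r₁ = 0.568 × 1.496×10^8 = 8.49728×10^7 km; r₂ = 1.26 × 1.496×10^8 = 1.88496×10^8 km.
The Hohmann ellipse has a_t = (r₁ + r₂)/2 = 1.367344×10^8 km.
Transfer time t = π√(a_t³/μ) = 1.3789×10^7 s.
The target's mean motion on its circular orbit is ω₂ = √(μ/r₂³) = 1.4076×10^-7 rad/s.
Angle swept by the target during transfer: ω₂·t = 1.941 rad = 111.2°.
Arrival is 180° from departure on the ellipse, so φ = 180° − 111.2° = 68.8°.

φ = 68.8°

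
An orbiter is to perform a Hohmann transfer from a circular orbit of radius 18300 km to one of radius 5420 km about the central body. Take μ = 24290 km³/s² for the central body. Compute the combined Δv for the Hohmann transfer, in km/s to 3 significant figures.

Transfer-ellipse semi-major axis a_t = (r₁ + r₂)/2 = (18300 + 5420)/2 = 11860 km.
At r₁ the circular-orbit speed is v₁ = √(μ/r₁) = 1.1521 km/s.
On the transfer ellipse at r₁, vis-viva equation gives v_a = √[μ(2/r₁ − 1/a_t)] = 0.77884 km/s.
First burn Δv₁ = |v_a − v₁| = 0.37326 km/s.
Circular speed at r₂: v₂ = √(μ/r₂) = 2.11697 km/s.
Transfer-orbit speed at r₂: v_p = √[μ(2/r₂ − 1/a_t)] = 2.62965 km/s.
Second burn Δv₂ = |v₂ − v_p| = 0.51268 km/s.
Total Δv = Δv₁ + Δv₂ = 0.8859 km/s.

Δv = 0.886 km/s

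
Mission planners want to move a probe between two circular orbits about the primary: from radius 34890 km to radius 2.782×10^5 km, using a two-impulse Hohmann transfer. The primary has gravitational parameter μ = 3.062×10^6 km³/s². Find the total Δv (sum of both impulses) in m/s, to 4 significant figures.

Transfer-ellipse semi-major axis a_t = (r₁ + r₂)/2 = (34890 + 2.782×10^5)/2 = 1.56545×10^5 km.
At r₁ the circular-orbit speed is v₁ = √(μ/r₁) = 9.36811 km/s.
Transfer-orbit speed at r₁ (vis-viva equation): v_p = √[μ(2/r₁ − 1/a_t)] = 12.4885 km/s.
First burn Δv₁ = |v_p − v₁| = 3.1204 km/s.
Circular speed at r₂: v₂ = √(μ/r₂) = 3.3176 km/s.
Transfer-orbit speed at r₂: v_a = √[μ(2/r₂ − 1/a_t)] = 1.5662 km/s.
Second burn Δv₂ = |v₂ − v_a| = 1.7514 km/s.
Total Δv = Δv₁ + Δv₂ = 4.872 km/s.

Δv = 4872 m/s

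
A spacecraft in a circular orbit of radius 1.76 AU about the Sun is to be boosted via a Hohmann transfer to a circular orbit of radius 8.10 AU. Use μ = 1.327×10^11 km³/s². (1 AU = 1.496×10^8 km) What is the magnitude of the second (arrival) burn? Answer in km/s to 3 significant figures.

Δv₂ = 4.21 km/s

In km: r₁ = 1.76 × 1.496×10^8 = 2.63296×10^8 km; r₂ = 8.10 × 1.496×10^8 = 1.21176×10^9 km.
Transfer-ellipse semi-major axis a_t = (r₁ + r₂)/2 = (2.63296×10^8 + 1.21176×10^9)/2 = 7.37528×10^8 km.
On the circular orbit at r = 1.21176×10^9 km, v_c = √(μ/r) = 10.465 km/s.
Transfer-orbit speed at the same r (vis-viva, a = a_t): v_t = √[μ(2/r − 1/a_t)] = 6.2526 km/s.
Δv₂ = |v_t − v_c| = |6.2526 − 10.465| = 4.212 km/s.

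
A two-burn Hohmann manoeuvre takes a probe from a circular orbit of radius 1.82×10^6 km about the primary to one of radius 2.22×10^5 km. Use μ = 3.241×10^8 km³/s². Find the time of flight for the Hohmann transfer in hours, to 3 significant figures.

Transfer-ellipse semi-major axis a_t = (r₁ + r₂)/2 = (1.820×10^6 + 2.220×10^5)/2 = 1.021×10^6 km.
By Kepler's third law the transfer-orbit period is T = 2π√(a_t³/μ), so t = T/2 = 1.800×10^5 s.
Converting: 1.800×10^5 s ÷ 3600 s/hour = 50.0 hours.

t = 50.0 hours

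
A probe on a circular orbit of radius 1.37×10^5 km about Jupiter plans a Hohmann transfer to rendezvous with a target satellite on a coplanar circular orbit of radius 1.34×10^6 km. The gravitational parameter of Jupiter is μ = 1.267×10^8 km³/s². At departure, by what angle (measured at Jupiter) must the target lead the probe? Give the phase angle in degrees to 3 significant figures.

The Hohmann ellipse has a_t = (r₁ + r₂)/2 = 7.385×10^5 km.
Transfer time t = π√(a_t³/μ) = 1.77128×10^5 s.
Target angular speed ω₂ = √(μ/r₂³) = 7.25657×10^-6 rad/s.
Angle swept by the target during transfer: ω₂·t = 1.2853 rad = 73.64°.
Arrival is 180° from departure on the ellipse, so φ = 180° − 73.64° = 106°.

φ = 106°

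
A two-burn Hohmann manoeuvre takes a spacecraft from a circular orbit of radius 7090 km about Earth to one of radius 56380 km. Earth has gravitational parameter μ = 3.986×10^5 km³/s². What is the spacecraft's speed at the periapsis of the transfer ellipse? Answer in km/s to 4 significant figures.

Transfer-ellipse semi-major axis a_t = (r₁ + r₂)/2 = (7090 + 56380)/2 = 31735 km.
The periapsis of the transfer ellipse is at r = 7090 km.
Vis-viva: v = √[μ(2/r − 1/a_t)] = √[3.986×10^5 × (2/7090 − 1/31735)] = 9.994 km/s.

v = 9.994 km/s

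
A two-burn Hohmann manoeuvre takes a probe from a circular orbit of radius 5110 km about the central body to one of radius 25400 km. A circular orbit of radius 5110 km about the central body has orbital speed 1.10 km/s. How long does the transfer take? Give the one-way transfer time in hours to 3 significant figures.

From the circular-orbit relation v² = μ/r at r = 5110 km: μ = v²r = (1.10)² × 5110 = 6183.10 km³/s².
Semi-major axis of the transfer orbit: a_t = (5110 + 25400)/2 = 15255 km.
By Kepler's third law the transfer-orbit period is T = 2π√(a_t³/μ), so t = T/2 = 75280 s.
Converting: 75280 s ÷ 3600 s/hour = 20.9 hours.

t = 20.9 hours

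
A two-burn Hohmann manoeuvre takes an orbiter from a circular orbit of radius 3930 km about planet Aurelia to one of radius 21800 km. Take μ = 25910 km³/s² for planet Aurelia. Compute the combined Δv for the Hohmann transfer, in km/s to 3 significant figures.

The Hohmann ellipse has a_t = (r₁ + r₂)/2 = 12865 km.
At r₁ the circular-orbit speed is v₁ = √(μ/r₁) = 2.56766 km/s.
Transfer-orbit speed at r₁ (vis-viva equation): v_p = √[μ(2/r₁ − 1/a_t)] = 3.34242 km/s.
First burn Δv₁ = |v_p − v₁| = 0.7748 km/s.
At r₂, v₂ = √(μ/r₂) = 1.0902 km/s.
Transfer-orbit speed at r₂: v_a = √[μ(2/r₂ − 1/a_t)] = 0.60256 km/s.
Second burn Δv₂ = |v₂ − v_a| = 0.4876 km/s.
Δv = Δv₁ + Δv₂ = 0.7748 + 0.4876 = 1.262 km/s.

Δv = 1.26 km/s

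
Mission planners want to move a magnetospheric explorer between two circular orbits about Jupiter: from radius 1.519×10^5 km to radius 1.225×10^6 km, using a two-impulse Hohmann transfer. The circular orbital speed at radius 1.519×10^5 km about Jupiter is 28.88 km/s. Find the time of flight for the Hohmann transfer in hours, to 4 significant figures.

t = 44.29 hours

From the circular-orbit relation v² = μ/r at r = 1.519×10^5 km: μ = v²r = (28.88)² × 1.519×10^5 = 1.26693×10^8 km³/s².
Transfer-ellipse semi-major axis a_t = (r₁ + r₂)/2 = (1.519×10^5 + 1.225×10^6)/2 = 6.8845×10^5 km.
Transfer time t = π√(a_t³/μ) = π√((6.8845×10^5)³ / 1.26693×10^8) = 1.5943×10^5 s.
Converting: 1.5943×10^5 s ÷ 3600 s/hour = 44.29 hours.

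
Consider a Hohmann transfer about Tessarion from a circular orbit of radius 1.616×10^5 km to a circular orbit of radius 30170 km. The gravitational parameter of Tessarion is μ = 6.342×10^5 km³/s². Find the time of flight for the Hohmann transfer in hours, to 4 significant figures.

t = 32.54 hours

Transfer-ellipse semi-major axis a_t = (r₁ + r₂)/2 = (1.616×10^5 + 30170)/2 = 95885 km.
Half the transfer-orbit period gives t = π√(a_t³/μ) = 1.1713×10^5 s.
Converting: 1.1713×10^5 s ÷ 3600 s/hour = 32.54 hours.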